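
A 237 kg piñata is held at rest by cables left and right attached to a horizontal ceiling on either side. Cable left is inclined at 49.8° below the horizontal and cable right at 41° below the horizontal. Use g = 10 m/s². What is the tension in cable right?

Weight W = 237 × 10 = 2370 N acts straight down.
Horizontal: T_left cos 49.8° = T_right cos 41°  →  T_left = 1.169 T_right.
Vertical: T_left sin 49.8° + T_right sin 41° = 2370.
Substituting the horizontal relation into the vertical equation gives 1.549 T_right = 2370, so T_right = 1530 N.

T_right ≈ 1530 N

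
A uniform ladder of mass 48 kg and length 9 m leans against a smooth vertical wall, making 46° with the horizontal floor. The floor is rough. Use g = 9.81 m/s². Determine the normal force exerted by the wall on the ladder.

N_wall ≈ 227 N

Torques about the foot: N_wall · 9 sin 46° = 48×9.81×4.5 cos 46° → N_wall = 227.36 N.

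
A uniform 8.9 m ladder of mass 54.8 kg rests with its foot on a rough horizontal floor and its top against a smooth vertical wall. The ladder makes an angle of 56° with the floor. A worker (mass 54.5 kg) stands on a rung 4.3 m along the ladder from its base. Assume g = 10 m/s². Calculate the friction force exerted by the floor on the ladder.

f ≈ 362 N

Torques about the foot: N_wall · 8.9 sin 56° = 54.8×10×4.45 cos 56° + 54.5×10×4.3 cos 56° → N_wall = 362.42 N.
ΣF_x = 0: f_floor = N_wall = 362.42 N.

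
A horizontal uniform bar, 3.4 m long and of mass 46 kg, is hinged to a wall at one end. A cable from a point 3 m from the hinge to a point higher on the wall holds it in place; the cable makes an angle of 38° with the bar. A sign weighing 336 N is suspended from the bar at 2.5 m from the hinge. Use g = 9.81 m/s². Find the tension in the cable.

T ≈ 870 N

Take torques about the hinge: T sin 38° · 3 = 46×9.81×1.7 + 336×2.5 = 1607.1 N·m.
So T = 1607.1 / (0.6157 × 3) = 870.14 N.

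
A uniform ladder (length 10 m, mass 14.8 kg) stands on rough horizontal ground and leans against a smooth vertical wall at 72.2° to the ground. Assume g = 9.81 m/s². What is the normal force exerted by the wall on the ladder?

Torques about the foot: N_wall · 10 sin 72.2° = 14.8×9.81×5 cos 72.2° → N_wall = 23.307 N.

N_wall ≈ 23.3 N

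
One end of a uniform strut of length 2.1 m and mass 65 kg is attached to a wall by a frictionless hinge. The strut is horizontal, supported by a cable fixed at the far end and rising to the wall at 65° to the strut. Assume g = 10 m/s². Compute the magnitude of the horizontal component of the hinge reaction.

H_x ≈ 152 N

Take torques about the hinge: T sin 65° · 2.1 = 65×10×1.05 = 682.5 N·m.
So T = 682.5 / (0.9063 × 2.1) = 358.6 N.
ΣF_x = 0: H_x = T cos 65° = 151.55 N.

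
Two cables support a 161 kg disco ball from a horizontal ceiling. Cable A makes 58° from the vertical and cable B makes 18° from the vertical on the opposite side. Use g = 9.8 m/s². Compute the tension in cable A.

T_A ≈ 502 N

Angles from the horizontal: cable A is 90° − 58° = 32°, cable B is 90° − 18° = 72°.
Weight W = 161 × 9.8 = 1578 N acts straight down.
Horizontal: T_A cos 32° = T_B cos 72°  →  T_B = 2.744 T_A.
Vertical: T_A sin 32° + T_B sin 72° = 1578.
Substituting the horizontal relation into the vertical equation gives 3.14 T_A = 1578, so T_A = 502.5 N.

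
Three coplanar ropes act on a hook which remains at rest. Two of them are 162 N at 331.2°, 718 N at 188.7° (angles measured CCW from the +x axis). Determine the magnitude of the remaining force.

Sum the known components: ΣF_x = -567.8 N, ΣF_y = -186.6 N.
For equilibrium the remaining force must supply (−ΣF_x, −ΣF_y) = (567.8, 186.6) N.
Magnitude = √((567.8)² + (186.6)²) = 597.7 N; direction = atan2(186.6, 567.8) = 18.2°.

F ≈ 598 N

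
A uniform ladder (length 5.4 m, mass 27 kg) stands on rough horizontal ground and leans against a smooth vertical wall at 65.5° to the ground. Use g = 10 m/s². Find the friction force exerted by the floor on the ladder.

f ≈ 61.5 N

Torques about the foot: N_wall · 5.4 sin 65.5° = 27×10×2.7 cos 65.5° → N_wall = 61.523 N.
ΣF_x = 0: f_floor = N_wall = 61.523 N.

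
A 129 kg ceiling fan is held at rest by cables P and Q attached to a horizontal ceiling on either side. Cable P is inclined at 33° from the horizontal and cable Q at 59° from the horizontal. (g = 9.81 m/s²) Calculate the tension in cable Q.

T_Q ≈ 1060 N

Weight W = 129 × 9.81 = 1265 N acts straight down.
Horizontal: T_P cos 33° = T_Q cos 59°  →  T_P = 0.6141 T_Q.
Vertical: T_P sin 33° + T_Q sin 59° = 1265.
Substituting the horizontal relation into the vertical equation gives 1.192 T_Q = 1265, so T_Q = 1062 N.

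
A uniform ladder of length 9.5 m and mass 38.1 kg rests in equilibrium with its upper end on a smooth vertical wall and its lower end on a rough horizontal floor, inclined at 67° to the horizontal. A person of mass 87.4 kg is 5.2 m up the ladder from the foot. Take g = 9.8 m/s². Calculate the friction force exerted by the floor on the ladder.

f ≈ 278 N

Torques about the foot: N_wall · 9.5 sin 67° = 38.1×9.8×4.75 cos 67° + 87.4×9.8×5.2 cos 67° → N_wall = 278.25 N.
ΣF_x = 0: f_floor = N_wall = 278.25 N.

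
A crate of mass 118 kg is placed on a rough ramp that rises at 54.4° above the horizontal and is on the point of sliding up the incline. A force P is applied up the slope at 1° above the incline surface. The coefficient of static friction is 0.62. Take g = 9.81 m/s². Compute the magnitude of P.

On the verge of sliding up the incline, friction equals μN and acts down the slope.
Perpendicular: N + P sin 1° = W cos 54.4° = 673.9 N.
Along incline: P cos 1° = W sin 54.4° + μN  with W sin 54.4° = 941.2 N.
Solving the pair for P and N: P = 1345 N, N = 650.4 N (and f = μN = 403.2 N).

P ≈ 1340 N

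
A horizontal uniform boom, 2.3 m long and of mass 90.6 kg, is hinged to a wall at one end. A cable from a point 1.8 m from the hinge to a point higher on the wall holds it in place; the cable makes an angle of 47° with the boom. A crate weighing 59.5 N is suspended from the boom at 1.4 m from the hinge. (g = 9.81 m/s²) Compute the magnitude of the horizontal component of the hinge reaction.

H_x ≈ 573 N

Take torques about the hinge: T sin 47° · 1.8 = 90.6×9.81×1.15 + 59.5×1.4 = 1105.4 N·m.
So T = 1105.4 / (0.7314 × 1.8) = 839.69 N.
ΣF_x = 0: H_x = T cos 47° = 572.67 N.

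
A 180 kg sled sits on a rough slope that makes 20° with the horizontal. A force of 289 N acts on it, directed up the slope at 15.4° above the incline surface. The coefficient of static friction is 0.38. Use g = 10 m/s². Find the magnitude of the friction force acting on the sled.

f ≈ 337 N

Axes along / perpendicular to the incline. W sin 20° = 615.6 N down-slope; W cos 20° = 1691 N into the surface.
Perpendicular: N = W cos 20° − P sin 15.4° = 1691 − 76.75 = 1615 N.
Along incline: P cos 15.4° + f = W sin 20° (friction acts up-slope) → f = 615.6 − 278.6 = 337 N.
|f| = 337 N ≤ μN = 613.6 N, so the sled is indeed static.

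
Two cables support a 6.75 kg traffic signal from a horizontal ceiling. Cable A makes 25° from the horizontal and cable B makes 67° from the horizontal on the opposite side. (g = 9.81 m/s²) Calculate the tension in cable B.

Weight W = 6.75 × 9.81 = 66.22 N acts straight down.
Horizontal: T_A cos 25° = T_B cos 67°  →  T_A = 0.4311 T_B.
Vertical: T_A sin 25° + T_B sin 67° = 66.22.
Substituting the horizontal relation into the vertical equation gives 1.103 T_B = 66.22, so T_B = 60.05 N.

T_B ≈ 60.1 N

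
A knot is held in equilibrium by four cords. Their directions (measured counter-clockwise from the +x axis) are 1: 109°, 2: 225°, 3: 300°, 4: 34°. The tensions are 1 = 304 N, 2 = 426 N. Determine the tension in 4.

Resolve: ΣF_x = 304 cos 109° + 426 cos 225° + T_3 cos 300° + T_4 cos 34° = 0.
        ΣF_y = 304 sin 109° + 426 sin 225° + T_3 sin 300° + T_4 sin 34° = 0.
The known terms sum to (-400.2, -13.79) N, so 0.5000 T_3 + 0.8290 T_4 = 400.2 and -0.8660 T_3 + 0.5592 T_4 = 13.79.
Solving simultaneously: T_3 = 212.9 N, T_4 = 354.3 N.

T_4 ≈ 354 N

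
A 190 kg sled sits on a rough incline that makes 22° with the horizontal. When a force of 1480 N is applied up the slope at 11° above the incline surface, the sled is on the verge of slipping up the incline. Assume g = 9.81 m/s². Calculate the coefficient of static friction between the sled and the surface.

μ ≈ 0.522

On the verge of sliding up the incline, friction is at its maximum μN and acts down the slope.
Perpendicular to incline: N = W cos 22° − P sin 11° = 1728 − 282.4 = 1446 N.
Along incline: P cos 11° − μN = W sin 22° → μ = −(W sin 22° − P cos 11°) / N = 0.5219.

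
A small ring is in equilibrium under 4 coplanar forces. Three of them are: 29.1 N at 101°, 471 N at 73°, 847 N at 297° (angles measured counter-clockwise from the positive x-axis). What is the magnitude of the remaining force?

F ≈ 586 N

Sum the known components: ΣF_x = 516.7 N, ΣF_y = -275.7 N.
For equilibrium the remaining force must supply (−ΣF_x, −ΣF_y) = (-516.7, 275.7) N.
Magnitude = √((-516.7)² + (275.7)²) = 585.6 N; direction = atan2(275.7, -516.7) = 151.9°.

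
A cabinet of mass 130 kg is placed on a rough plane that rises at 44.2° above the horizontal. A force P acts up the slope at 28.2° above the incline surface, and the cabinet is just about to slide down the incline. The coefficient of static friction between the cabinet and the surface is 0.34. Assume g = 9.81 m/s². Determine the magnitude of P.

P ≈ 802 N

On the verge of sliding down the incline, friction equals μN and acts up the slope.
Perpendicular: N + P sin 28.2° = W cos 44.2° = 914.3 N.
Along incline: P cos 28.2° + μN = W sin 44.2° with W sin 44.2° = 889.1 N.
Solving the pair for P and N: P = 802.4 N, N = 535.1 N (and f = μN = 181.9 N).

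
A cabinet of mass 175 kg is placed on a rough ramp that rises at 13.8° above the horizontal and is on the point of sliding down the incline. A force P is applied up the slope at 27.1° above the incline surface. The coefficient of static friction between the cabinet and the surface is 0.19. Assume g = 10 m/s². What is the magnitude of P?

On the verge of sliding down the incline, friction equals μN and acts up the slope.
Perpendicular: N + P sin 27.1° = W cos 13.8° = 1699 N.
Along incline: P cos 27.1° + μN = W sin 13.8° with W sin 13.8° = 417.4 N.
Solving the pair for P and N: P = 117.6 N, N = 1646 N (and f = μN = 312.7 N).

P ≈ 118 N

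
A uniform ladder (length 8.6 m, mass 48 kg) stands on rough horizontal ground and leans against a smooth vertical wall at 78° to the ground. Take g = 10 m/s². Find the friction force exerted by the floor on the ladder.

Torques about the foot: N_wall · 8.6 sin 78° = 48×10×4.3 cos 78° → N_wall = 51.014 N.
ΣF_x = 0: f_floor = N_wall = 51.014 N.

f ≈ 51 N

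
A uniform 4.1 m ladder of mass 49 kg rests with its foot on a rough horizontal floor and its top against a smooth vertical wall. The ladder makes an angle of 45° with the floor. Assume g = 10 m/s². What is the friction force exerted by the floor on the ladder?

Torques about the foot: N_wall · 4.1 sin 45° = 49×10×2.05 cos 45° → N_wall = 245 N.
ΣF_x = 0: f_floor = N_wall = 245 N.

f ≈ 245 N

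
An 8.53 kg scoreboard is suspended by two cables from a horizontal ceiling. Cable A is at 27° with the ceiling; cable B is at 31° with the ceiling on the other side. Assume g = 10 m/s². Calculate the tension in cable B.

T_B ≈ 89.6 N

Weight W = 8.53 × 10 = 85.3 N acts straight down.
Horizontal: T_A cos 27° = T_B cos 31°  →  T_A = 0.962 T_B.
Vertical: T_A sin 27° + T_B sin 31° = 85.3.
Substituting the horizontal relation into the vertical equation gives 0.9518 T_B = 85.3, so T_B = 89.62 N.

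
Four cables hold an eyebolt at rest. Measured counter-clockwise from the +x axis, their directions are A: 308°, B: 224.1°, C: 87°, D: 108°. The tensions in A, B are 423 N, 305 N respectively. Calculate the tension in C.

T_C ≈ 361 N

Resolve: ΣF_x = 423 cos 308° + 305 cos 224.1° + T_C cos 87° + T_D cos 108° = 0.
        ΣF_y = 423 sin 308° + 305 sin 224.1° + T_C sin 87° + T_D sin 108° = 0.
The known terms sum to (41.4, -545.6) N, so 0.0523 T_C − 0.3090 T_D = -41.4 and 0.9986 T_C + 0.9511 T_D = 545.6.
Solving simultaneously: T_C = 360.6 N, T_D = 195 N.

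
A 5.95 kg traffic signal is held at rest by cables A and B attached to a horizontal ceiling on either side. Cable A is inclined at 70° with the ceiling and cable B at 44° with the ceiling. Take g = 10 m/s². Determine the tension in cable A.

T_A ≈ 46.9 N

Weight W = 5.95 × 10 = 59.5 N acts straight down.
Horizontal: T_A cos 70° = T_B cos 44°  →  T_B = 0.4755 T_A.
Vertical: T_A sin 70° + T_B sin 44° = 59.5.
Substituting the horizontal relation into the vertical equation gives 1.27 T_A = 59.5, so T_A = 46.85 N.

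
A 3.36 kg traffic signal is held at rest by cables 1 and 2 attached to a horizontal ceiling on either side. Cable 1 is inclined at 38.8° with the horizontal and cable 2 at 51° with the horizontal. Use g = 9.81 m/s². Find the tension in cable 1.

T_1 ≈ 20.7 N

Weight W = 3.36 × 9.81 = 32.96 N acts straight down.
Horizontal: T_1 cos 38.8° = T_2 cos 51°  →  T_2 = 1.238 T_1.
Vertical: T_1 sin 38.8° + T_2 sin 51° = 32.96.
Substituting the horizontal relation into the vertical equation gives 1.589 T_1 = 32.96, so T_1 = 20.74 N.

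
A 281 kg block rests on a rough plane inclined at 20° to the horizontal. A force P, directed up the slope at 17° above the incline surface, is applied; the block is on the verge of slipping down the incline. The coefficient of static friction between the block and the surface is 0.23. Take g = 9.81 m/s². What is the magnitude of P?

P ≈ 390 N

On the verge of sliding down the incline, friction equals μN and acts up the slope.
Perpendicular: N + P sin 17° = W cos 20° = 2590 N.
Along incline: P cos 17° + μN = W sin 20° with W sin 20° = 942.8 N.
Solving the pair for P and N: P = 390.3 N, N = 2476 N (and f = μN = 569.5 N).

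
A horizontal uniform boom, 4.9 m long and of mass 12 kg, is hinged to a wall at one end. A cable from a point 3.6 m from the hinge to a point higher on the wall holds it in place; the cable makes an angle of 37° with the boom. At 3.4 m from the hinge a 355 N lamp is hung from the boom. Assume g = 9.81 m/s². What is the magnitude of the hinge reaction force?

|H| ≈ 554 N

Take torques about the hinge: T sin 37° · 3.6 = 12×9.81×2.45 + 355×3.4 = 1495.4 N·m.
So T = 1495.4 / (0.6018 × 3.6) = 690.23 N.
ΣF_x = 0: H_x = T cos 37° = 551.24 N.
ΣF_y = 0: H_y = (12×9.81 + 355) − T sin 37° = 472.72 − 415.39 = 57.327 N.
|H| = √(H_x² + H_y²) = √((551.24)² + (57.327)²) = 554.22 N.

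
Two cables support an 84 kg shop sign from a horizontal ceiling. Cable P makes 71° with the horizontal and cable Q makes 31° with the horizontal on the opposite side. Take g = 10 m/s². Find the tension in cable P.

Weight W = 84 × 10 = 840 N acts straight down.
Horizontal: T_P cos 71° = T_Q cos 31°  →  T_Q = 0.3798 T_P.
Vertical: T_P sin 71° + T_Q sin 31° = 840.
Substituting the horizontal relation into the vertical equation gives 1.141 T_P = 840, so T_P = 736.1 N.

T_P ≈ 736 N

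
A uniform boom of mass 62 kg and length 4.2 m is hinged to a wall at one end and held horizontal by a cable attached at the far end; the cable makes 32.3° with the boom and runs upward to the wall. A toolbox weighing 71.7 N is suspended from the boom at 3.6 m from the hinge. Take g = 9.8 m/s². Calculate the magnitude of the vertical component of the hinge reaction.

|H_y| ≈ 314 N

Take torques about the hinge: T sin 32.3° · 4.2 = 62×9.8×2.1 + 71.7×3.6 = 1534.1 N·m.
So T = 1534.1 / (0.5344 × 4.2) = 683.55 N.
ΣF_y = 0: H_y = (62×9.8 + 71.7) − T sin 32.3° = 679.3 − 365.26 = 314.04 N.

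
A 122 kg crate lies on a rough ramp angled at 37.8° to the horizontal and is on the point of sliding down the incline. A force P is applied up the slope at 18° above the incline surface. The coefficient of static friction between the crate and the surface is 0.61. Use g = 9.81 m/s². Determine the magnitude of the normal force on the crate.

N ≈ 882 N

On the verge of sliding down the incline, friction equals μN and acts up the slope.
Perpendicular: N + P sin 18° = W cos 37.8° = 945.7 N.
Along incline: P cos 18° + μN = W sin 37.8° with W sin 37.8° = 733.5 N.
Solving the pair for P and N: P = 205.5 N, N = 882.2 N (and f = μN = 538.1 N).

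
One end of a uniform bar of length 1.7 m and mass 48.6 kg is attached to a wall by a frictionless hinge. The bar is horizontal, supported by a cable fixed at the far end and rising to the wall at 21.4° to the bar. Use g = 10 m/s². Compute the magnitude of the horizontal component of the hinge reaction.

Take torques about the hinge: T sin 21.4° · 1.7 = 48.6×10×0.85 = 413.1 N·m.
So T = 413.1 / (0.3649 × 1.7) = 665.98 N.
ΣF_x = 0: H_x = T cos 21.4° = 620.06 N.

H_x ≈ 620 N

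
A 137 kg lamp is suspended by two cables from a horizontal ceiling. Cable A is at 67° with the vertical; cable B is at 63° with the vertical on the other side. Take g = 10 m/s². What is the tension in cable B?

T_B ≈ 1650 N

Angles from the horizontal: cable A is 90° − 67° = 23°, cable B is 90° − 63° = 27°.
Weight W = 137 × 10 = 1370 N acts straight down.
Horizontal: T_A cos 23° = T_B cos 27°  →  T_A = 0.968 T_B.
Vertical: T_A sin 23° + T_B sin 27° = 1370.
Substituting the horizontal relation into the vertical equation gives 0.8322 T_B = 1370, so T_B = 1646 N.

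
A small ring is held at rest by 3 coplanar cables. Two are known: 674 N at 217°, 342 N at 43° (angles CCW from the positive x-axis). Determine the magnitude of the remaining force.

Sum the known components: ΣF_x = -288.2 N, ΣF_y = -172.4 N.
For equilibrium the remaining force must supply (−ΣF_x, −ΣF_y) = (288.2, 172.4) N.
Magnitude = √((288.2)² + (172.4)²) = 335.8 N; direction = atan2(172.4, 288.2) = 30.9°.

F ≈ 336 N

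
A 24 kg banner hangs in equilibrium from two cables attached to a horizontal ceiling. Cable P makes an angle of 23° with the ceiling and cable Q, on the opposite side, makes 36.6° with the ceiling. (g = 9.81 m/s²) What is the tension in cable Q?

Weight W = 24 × 9.81 = 235.4 N acts straight down.
Horizontal: T_P cos 23° = T_Q cos 36.6°  →  T_P = 0.8721 T_Q.
Vertical: T_P sin 23° + T_Q sin 36.6° = 235.4.
Substituting the horizontal relation into the vertical equation gives 0.937 T_Q = 235.4, so T_Q = 251.3 N.

T_Q ≈ 251 N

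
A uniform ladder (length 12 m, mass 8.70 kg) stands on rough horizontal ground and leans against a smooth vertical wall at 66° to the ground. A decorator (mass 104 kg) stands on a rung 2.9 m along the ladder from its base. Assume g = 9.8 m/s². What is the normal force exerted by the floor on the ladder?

ΣF_y = 0: N_floor = 8.70×9.8 + 104×9.8 = 1104.5 N.

N_floor ≈ 1100 N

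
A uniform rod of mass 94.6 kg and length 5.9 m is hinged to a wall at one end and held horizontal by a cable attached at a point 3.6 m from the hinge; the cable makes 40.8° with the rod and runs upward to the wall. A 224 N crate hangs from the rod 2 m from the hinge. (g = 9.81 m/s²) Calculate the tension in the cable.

Take torques about the hinge: T sin 40.8° · 3.6 = 94.6×9.81×2.95 + 224×2 = 3185.7 N·m.
So T = 3185.7 / (0.6534 × 3.6) = 1354.3 N.

T ≈ 1350 N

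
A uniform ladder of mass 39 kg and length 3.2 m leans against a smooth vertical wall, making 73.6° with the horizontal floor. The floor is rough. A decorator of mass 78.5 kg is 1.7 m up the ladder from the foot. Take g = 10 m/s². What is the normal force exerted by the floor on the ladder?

N_floor ≈ 1180 N

ΣF_y = 0: N_floor = 39×10 + 78.5×10 = 1175 N.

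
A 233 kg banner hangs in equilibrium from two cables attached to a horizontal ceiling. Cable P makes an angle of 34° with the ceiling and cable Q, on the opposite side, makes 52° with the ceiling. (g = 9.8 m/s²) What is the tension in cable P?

Weight W = 233 × 9.8 = 2283 N acts straight down.
Horizontal: T_P cos 34° = T_Q cos 52°  →  T_Q = 1.347 T_P.
Vertical: T_P sin 34° + T_Q sin 52° = 2283.
Substituting the horizontal relation into the vertical equation gives 1.62 T_P = 2283, so T_P = 1409 N.

T_P ≈ 1410 N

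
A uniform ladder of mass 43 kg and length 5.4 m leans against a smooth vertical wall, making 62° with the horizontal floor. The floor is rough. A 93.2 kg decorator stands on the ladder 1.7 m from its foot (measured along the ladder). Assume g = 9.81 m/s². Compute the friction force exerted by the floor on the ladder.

Torques about the foot: N_wall · 5.4 sin 62° = 43×9.81×2.7 cos 62° + 93.2×9.81×1.7 cos 62° → N_wall = 265.19 N.
ΣF_x = 0: f_floor = N_wall = 265.19 N.

f ≈ 265 N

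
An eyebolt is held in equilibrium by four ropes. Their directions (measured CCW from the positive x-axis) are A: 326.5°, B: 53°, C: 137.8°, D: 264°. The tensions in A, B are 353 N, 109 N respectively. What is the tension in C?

Resolve: ΣF_x = 353 cos 326.5° + 109 cos 53° + T_C cos 137.8° + T_D cos 264° = 0.
        ΣF_y = 353 sin 326.5° + 109 sin 53° + T_C sin 137.8° + T_D sin 264° = 0.
The known terms sum to (360, -107.8) N, so -0.7408 T_C − 0.1045 T_D = -360 and 0.6717 T_C − 0.9945 T_D = 107.8.
Solving simultaneously: T_C = 457.6 N, T_D = 200.7 N.

T_C ≈ 458 N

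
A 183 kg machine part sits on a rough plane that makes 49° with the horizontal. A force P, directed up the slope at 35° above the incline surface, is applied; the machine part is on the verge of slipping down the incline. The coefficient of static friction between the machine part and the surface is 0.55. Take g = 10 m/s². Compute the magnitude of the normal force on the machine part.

N ≈ 380 N

On the verge of sliding down the incline, friction equals μN and acts up the slope.
Perpendicular: N + P sin 35° = W cos 49° = 1201 N.
Along incline: P cos 35° + μN = W sin 49° with W sin 49° = 1381 N.
Solving the pair for P and N: P = 1431 N, N = 379.8 N (and f = μN = 208.9 N).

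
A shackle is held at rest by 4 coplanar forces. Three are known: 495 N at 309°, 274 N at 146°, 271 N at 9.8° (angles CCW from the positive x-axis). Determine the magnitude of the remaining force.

F ≈ 397 N

Sum the known components: ΣF_x = 351.4 N, ΣF_y = -185.3 N.
For equilibrium the remaining force must supply (−ΣF_x, −ΣF_y) = (-351.4, 185.3) N.
Magnitude = √((-351.4)² + (185.3)²) = 397.3 N; direction = atan2(185.3, -351.4) = 152.2°.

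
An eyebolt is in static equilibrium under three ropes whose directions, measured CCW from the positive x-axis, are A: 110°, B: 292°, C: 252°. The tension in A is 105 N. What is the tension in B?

Resolve: ΣF_x = 105 cos 110° + T_B cos 292° + T_C cos 252° = 0.
        ΣF_y = 105 sin 110° + T_B sin 292° + T_C sin 252° = 0.
The known terms sum to (-35.91, 98.67) N, so 0.3746 T_B − 0.3090 T_C = 35.91 and -0.9272 T_B − 0.9511 T_C = -98.67.
Solving simultaneously: T_B = 100.6 N, T_C = 5.701 N.

T_B ≈ 101 N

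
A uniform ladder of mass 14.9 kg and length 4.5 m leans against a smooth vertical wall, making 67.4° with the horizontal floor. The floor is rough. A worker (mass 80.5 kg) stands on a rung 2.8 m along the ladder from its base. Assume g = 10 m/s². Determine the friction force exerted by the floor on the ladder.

Torques about the foot: N_wall · 4.5 sin 67.4° = 14.9×10×2.25 cos 67.4° + 80.5×10×2.8 cos 67.4° → N_wall = 239.51 N.
ΣF_x = 0: f_floor = N_wall = 239.51 N.

f ≈ 240 N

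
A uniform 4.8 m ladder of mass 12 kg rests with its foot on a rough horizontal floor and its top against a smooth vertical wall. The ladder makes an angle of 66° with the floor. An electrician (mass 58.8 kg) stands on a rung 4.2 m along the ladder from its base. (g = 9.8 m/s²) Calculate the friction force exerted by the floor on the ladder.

Torques about the foot: N_wall · 4.8 sin 66° = 12×9.8×2.4 cos 66° + 58.8×9.8×4.2 cos 66° → N_wall = 250.67 N.
ΣF_x = 0: f_floor = N_wall = 250.67 N.

f ≈ 251 N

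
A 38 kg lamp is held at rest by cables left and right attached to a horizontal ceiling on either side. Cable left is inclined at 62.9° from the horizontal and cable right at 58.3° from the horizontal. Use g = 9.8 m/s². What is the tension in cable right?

Weight W = 38 × 9.8 = 372.4 N acts straight down.
Horizontal: T_left cos 62.9° = T_right cos 58.3°  →  T_left = 1.154 T_right.
Vertical: T_left sin 62.9° + T_right sin 58.3° = 372.4.
Substituting the horizontal relation into the vertical equation gives 1.878 T_right = 372.4, so T_right = 198.3 N.

T_right ≈ 198 N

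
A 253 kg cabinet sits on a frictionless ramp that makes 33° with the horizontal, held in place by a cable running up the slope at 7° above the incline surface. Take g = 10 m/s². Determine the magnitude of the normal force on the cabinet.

N ≈ 1950 N

Take axes along and perpendicular to the incline. Weight components: W sin 33° = 1378 N down-slope, W cos 33° = 2122 N into the surface.
Along incline: T cos 7° = W sin 33° → T = 1388 N.
Perpendicular: N = W cos 33° − T sin 7° = 1953 N.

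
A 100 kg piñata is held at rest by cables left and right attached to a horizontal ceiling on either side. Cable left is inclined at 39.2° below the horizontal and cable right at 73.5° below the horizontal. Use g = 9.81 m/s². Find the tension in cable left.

T_left ≈ 302 N

Weight W = 100 × 9.81 = 981 N acts straight down.
Horizontal: T_left cos 39.2° = T_right cos 73.5°  →  T_right = 2.729 T_left.
Vertical: T_left sin 39.2° + T_right sin 73.5° = 981.
Substituting the horizontal relation into the vertical equation gives 3.248 T_left = 981, so T_left = 302 N.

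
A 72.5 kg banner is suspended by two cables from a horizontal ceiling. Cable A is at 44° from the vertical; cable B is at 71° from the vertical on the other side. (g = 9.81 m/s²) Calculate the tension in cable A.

Angles from the horizontal: cable A is 90° − 44° = 46°, cable B is 90° − 71° = 19°.
Weight W = 72.5 × 9.81 = 711.2 N acts straight down.
Horizontal: T_A cos 46° = T_B cos 19°  →  T_B = 0.7347 T_A.
Vertical: T_A sin 46° + T_B sin 19° = 711.2.
Substituting the horizontal relation into the vertical equation gives 0.9585 T_A = 711.2, so T_A = 742 N.

T_A ≈ 742 N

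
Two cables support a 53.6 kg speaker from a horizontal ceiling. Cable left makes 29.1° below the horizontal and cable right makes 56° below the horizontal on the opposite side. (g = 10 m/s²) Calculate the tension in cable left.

T_left ≈ 301 N

Weight W = 53.6 × 10 = 536 N acts straight down.
Horizontal: T_left cos 29.1° = T_right cos 56°  →  T_right = 1.563 T_left.
Vertical: T_left sin 29.1° + T_right sin 56° = 536.
Substituting the horizontal relation into the vertical equation gives 1.782 T_left = 536, so T_left = 300.8 N.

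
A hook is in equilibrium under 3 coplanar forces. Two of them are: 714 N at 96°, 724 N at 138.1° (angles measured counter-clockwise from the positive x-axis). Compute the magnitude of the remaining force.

Sum the known components: ΣF_x = -613.5 N, ΣF_y = 1194 N.
For equilibrium the remaining force must supply (−ΣF_x, −ΣF_y) = (613.5, -1194) N.
Magnitude = √((613.5)² + (-1194)²) = 1342 N; direction = atan2(-1194, 613.5) = 297.2°.

F ≈ 1340 N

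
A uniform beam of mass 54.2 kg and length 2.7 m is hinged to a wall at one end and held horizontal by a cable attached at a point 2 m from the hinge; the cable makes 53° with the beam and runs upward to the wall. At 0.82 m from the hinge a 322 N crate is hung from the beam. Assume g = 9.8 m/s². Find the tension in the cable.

T ≈ 614 N

Take torques about the hinge: T sin 53° · 2 = 54.2×9.8×1.35 + 322×0.82 = 981.11 N·m.
So T = 981.11 / (0.7986 × 2) = 614.24 N.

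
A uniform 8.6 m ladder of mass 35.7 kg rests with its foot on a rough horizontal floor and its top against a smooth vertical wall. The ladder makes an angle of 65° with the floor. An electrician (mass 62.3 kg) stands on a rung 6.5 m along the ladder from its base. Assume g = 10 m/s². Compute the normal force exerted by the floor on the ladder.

ΣF_y = 0: N_floor = 35.7×10 + 62.3×10 = 980 N.

N_floor ≈ 980 N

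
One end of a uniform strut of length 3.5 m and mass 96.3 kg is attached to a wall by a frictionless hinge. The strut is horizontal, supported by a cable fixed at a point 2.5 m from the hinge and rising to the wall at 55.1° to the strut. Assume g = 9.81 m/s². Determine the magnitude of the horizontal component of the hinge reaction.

Take torques about the hinge: T sin 55.1° · 2.5 = 96.3×9.81×1.75 = 1653.2 N·m.
So T = 1653.2 / (0.8202 × 2.5) = 806.3 N.
ΣF_x = 0: H_x = T cos 55.1° = 461.32 N.

H_x ≈ 461 N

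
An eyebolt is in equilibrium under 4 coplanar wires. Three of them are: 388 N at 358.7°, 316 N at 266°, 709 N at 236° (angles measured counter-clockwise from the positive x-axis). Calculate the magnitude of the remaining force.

Sum the known components: ΣF_x = -30.61 N, ΣF_y = -911.8 N.
For equilibrium the remaining force must supply (−ΣF_x, −ΣF_y) = (30.61, 911.8) N.
Magnitude = √((30.61)² + (911.8)²) = 912.3 N; direction = atan2(911.8, 30.61) = 88.1°.

F ≈ 912 N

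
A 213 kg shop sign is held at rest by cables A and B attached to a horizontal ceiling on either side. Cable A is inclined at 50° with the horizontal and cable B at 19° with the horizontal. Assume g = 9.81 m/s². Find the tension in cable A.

Weight W = 213 × 9.81 = 2090 N acts straight down.
Horizontal: T_A cos 50° = T_B cos 19°  →  T_B = 0.6798 T_A.
Vertical: T_A sin 50° + T_B sin 19° = 2090.
Substituting the horizontal relation into the vertical equation gives 0.9874 T_A = 2090, so T_A = 2116 N.

T_A ≈ 2120 N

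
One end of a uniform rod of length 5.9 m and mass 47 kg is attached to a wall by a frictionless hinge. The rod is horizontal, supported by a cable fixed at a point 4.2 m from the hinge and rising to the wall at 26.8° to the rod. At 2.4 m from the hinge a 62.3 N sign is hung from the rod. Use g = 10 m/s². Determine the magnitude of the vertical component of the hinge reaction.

|H_y| ≈ 167 N

Take torques about the hinge: T sin 26.8° · 4.2 = 47×10×2.95 + 62.3×2.4 = 1536 N·m.
So T = 1536 / (0.4509 × 4.2) = 811.13 N.
ΣF_y = 0: H_y = (47×10 + 62.3) − T sin 26.8° = 532.3 − 365.72 = 166.58 N.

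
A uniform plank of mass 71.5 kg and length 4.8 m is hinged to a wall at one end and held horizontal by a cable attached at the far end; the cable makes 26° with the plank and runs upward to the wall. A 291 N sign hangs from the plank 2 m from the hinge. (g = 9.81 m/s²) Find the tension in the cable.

T ≈ 1080 N

Take torques about the hinge: T sin 26° · 4.8 = 71.5×9.81×2.4 + 291×2 = 2265.4 N·m.
So T = 2265.4 / (0.4384 × 4.8) = 1076.6 N.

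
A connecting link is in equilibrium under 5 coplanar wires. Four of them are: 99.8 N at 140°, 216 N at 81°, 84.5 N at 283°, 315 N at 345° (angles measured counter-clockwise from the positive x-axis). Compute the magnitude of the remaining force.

Sum the known components: ΣF_x = 280.6 N, ΣF_y = 113.6 N.
For equilibrium the remaining force must supply (−ΣF_x, −ΣF_y) = (-280.6, -113.6) N.
Magnitude = √((-280.6)² + (-113.6)²) = 302.7 N; direction = atan2(-113.6, -280.6) = 202.0°.

F ≈ 303 N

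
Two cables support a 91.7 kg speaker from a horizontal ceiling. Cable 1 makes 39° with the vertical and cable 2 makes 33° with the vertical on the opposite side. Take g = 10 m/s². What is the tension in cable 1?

T_1 ≈ 525 N

Angles from the horizontal: cable 1 is 90° − 39° = 51°, cable 2 is 90° − 33° = 57°.
Weight W = 91.7 × 10 = 917 N acts straight down.
Horizontal: T_1 cos 51° = T_2 cos 57°  →  T_2 = 1.155 T_1.
Vertical: T_1 sin 51° + T_2 sin 57° = 917.
Substituting the horizontal relation into the vertical equation gives 1.746 T_1 = 917, so T_1 = 525.1 N.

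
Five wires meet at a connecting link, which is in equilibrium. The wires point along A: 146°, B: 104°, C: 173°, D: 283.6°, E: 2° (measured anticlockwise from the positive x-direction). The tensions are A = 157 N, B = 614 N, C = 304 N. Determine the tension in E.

Resolve: ΣF_x = 157 cos 146° + 614 cos 104° + 304 cos 173° + T_D cos 283.6° + T_E cos 2° = 0.
        ΣF_y = 157 sin 146° + 614 sin 104° + 304 sin 173° + T_D sin 283.6° + T_E sin 2° = 0.
The known terms sum to (-580.4, 720.6) N, so 0.2351 T_D + 0.9994 T_E = 580.4 and -0.9720 T_D + 0.0349 T_E = -720.6.
Solving simultaneously: T_D = 755.9 N, T_E = 402.9 N.

T_E ≈ 403 N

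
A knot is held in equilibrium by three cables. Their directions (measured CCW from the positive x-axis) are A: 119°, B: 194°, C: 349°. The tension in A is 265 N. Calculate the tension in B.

T_B ≈ 480 N

Resolve: ΣF_x = 265 cos 119° + T_B cos 194° + T_C cos 349° = 0.
        ΣF_y = 265 sin 119° + T_B sin 194° + T_C sin 349° = 0.
The known terms sum to (-128.5, 231.8) N, so -0.9703 T_B + 0.9816 T_C = 128.5 and -0.2419 T_B − 0.1908 T_C = -231.8.
Solving simultaneously: T_B = 480.3 N, T_C = 605.7 N.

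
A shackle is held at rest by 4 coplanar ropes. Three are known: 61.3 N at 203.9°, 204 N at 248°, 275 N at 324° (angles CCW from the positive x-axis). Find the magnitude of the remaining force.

Sum the known components: ΣF_x = 90.02 N, ΣF_y = -375.6 N.
For equilibrium the remaining force must supply (−ΣF_x, −ΣF_y) = (-90.02, 375.6) N.
Magnitude = √((-90.02)² + (375.6)²) = 386.3 N; direction = atan2(375.6, -90.02) = 103.5°.

F ≈ 386 N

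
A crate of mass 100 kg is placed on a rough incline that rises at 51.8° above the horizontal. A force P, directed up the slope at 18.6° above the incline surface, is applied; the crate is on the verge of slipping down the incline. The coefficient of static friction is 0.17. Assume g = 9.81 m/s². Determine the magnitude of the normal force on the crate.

N ≈ 368 N

On the verge of sliding down the incline, friction equals μN and acts up the slope.
Perpendicular: N + P sin 18.6° = W cos 51.8° = 606.7 N.
Along incline: P cos 18.6° + μN = W sin 51.8° with W sin 51.8° = 770.9 N.
Solving the pair for P and N: P = 747.4 N, N = 368.3 N (and f = μN = 62.61 N).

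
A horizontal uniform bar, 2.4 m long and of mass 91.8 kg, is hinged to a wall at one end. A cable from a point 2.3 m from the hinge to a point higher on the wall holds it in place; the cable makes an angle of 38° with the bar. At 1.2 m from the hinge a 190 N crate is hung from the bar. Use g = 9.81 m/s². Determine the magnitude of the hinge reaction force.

|H| ≈ 896 N

Take torques about the hinge: T sin 38° · 2.3 = 91.8×9.81×1.2 + 190×1.2 = 1308.7 N·m.
So T = 1308.7 / (0.6157 × 2.3) = 924.19 N.
ΣF_x = 0: H_x = T cos 38° = 728.27 N.
ΣF_y = 0: H_y = (91.8×9.81 + 190) − T sin 38° = 1090.6 − 568.99 = 521.57 N.
|H| = √(H_x² + H_y²) = √((728.27)² + (521.57)²) = 895.78 N.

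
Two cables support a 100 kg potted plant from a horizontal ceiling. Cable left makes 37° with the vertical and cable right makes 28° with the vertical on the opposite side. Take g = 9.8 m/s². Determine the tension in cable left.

T_left ≈ 508 N

Angles from the horizontal: cable left is 90° − 37° = 53°, cable right is 90° − 28° = 62°.
Weight W = 100 × 9.8 = 980 N acts straight down.
Horizontal: T_left cos 53° = T_right cos 62°  →  T_right = 1.282 T_left.
Vertical: T_left sin 53° + T_right sin 62° = 980.
Substituting the horizontal relation into the vertical equation gives 1.93 T_left = 980, so T_left = 507.6 N.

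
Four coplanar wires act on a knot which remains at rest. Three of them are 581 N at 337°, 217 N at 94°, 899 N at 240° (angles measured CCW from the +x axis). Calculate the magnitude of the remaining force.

F ≈ 792 N

Sum the known components: ΣF_x = 70.18 N, ΣF_y = -789.1 N.
For equilibrium the remaining force must supply (−ΣF_x, −ΣF_y) = (-70.18, 789.1) N.
Magnitude = √((-70.18)² + (789.1)²) = 792.2 N; direction = atan2(789.1, -70.18) = 95.1°.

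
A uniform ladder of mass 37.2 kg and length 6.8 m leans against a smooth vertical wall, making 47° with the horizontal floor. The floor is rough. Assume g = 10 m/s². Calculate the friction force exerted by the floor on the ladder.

f ≈ 173 N

Torques about the foot: N_wall · 6.8 sin 47° = 37.2×10×3.4 cos 47° → N_wall = 173.45 N.
ΣF_x = 0: f_floor = N_wall = 173.45 N.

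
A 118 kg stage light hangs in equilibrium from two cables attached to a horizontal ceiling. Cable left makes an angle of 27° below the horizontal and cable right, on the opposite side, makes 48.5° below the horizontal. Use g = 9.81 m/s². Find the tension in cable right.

T_right ≈ 1070 N

Weight W = 118 × 9.81 = 1158 N acts straight down.
Horizontal: T_left cos 27° = T_right cos 48.5°  →  T_left = 0.7437 T_right.
Vertical: T_left sin 27° + T_right sin 48.5° = 1158.
Substituting the horizontal relation into the vertical equation gives 1.087 T_right = 1158, so T_right = 1065 N.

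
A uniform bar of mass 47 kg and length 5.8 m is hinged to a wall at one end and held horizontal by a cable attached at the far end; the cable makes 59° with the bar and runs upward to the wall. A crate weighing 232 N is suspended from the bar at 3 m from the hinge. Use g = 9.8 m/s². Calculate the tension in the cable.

T ≈ 409 N

Take torques about the hinge: T sin 59° · 5.8 = 47×9.8×2.9 + 232×3 = 2031.7 N·m.
So T = 2031.7 / (0.8572 × 5.8) = 408.67 N.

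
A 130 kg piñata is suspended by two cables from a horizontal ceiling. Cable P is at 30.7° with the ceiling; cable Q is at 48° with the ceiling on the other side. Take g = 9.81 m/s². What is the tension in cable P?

T_P ≈ 870 N

Weight W = 130 × 9.81 = 1275 N acts straight down.
Horizontal: T_P cos 30.7° = T_Q cos 48°  →  T_Q = 1.285 T_P.
Vertical: T_P sin 30.7° + T_Q sin 48° = 1275.
Substituting the horizontal relation into the vertical equation gives 1.466 T_P = 1275, so T_P = 870.2 N.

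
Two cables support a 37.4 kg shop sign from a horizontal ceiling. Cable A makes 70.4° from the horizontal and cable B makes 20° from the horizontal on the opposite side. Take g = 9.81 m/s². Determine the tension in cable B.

Weight W = 37.4 × 9.81 = 366.9 N acts straight down.
Horizontal: T_A cos 70.4° = T_B cos 20°  →  T_A = 2.801 T_B.
Vertical: T_A sin 70.4° + T_B sin 20° = 366.9.
Substituting the horizontal relation into the vertical equation gives 2.981 T_B = 366.9, so T_B = 123.1 N.

T_B ≈ 123 N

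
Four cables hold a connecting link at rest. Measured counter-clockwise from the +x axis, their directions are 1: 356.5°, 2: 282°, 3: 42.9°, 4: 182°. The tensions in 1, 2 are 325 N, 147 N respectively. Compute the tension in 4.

T_4 ≈ 552 N

Resolve: ΣF_x = 325 cos 356.5° + 147 cos 282° + T_3 cos 42.9° + T_4 cos 182° = 0.
        ΣF_y = 325 sin 356.5° + 147 sin 282° + T_3 sin 42.9° + T_4 sin 182° = 0.
The known terms sum to (355, -163.6) N, so 0.7325 T_3 − 0.9994 T_4 = -355 and 0.6807 T_3 − 0.0349 T_4 = 163.6.
Solving simultaneously: T_3 = 268.7 N, T_4 = 552.1 N.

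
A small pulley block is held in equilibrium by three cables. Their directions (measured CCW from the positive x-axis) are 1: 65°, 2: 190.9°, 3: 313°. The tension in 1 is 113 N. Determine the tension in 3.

Resolve: ΣF_x = 113 cos 65° + T_2 cos 190.9° + T_3 cos 313° = 0.
        ΣF_y = 113 sin 65° + T_2 sin 190.9° + T_3 sin 313° = 0.
The known terms sum to (47.76, 102.4) N, so -0.9820 T_2 + 0.6820 T_3 = -47.76 and -0.1891 T_2 − 0.7314 T_3 = -102.4.
Solving simultaneously: T_2 = 123.7 N, T_3 = 108.1 N.

T_3 ≈ 108 N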